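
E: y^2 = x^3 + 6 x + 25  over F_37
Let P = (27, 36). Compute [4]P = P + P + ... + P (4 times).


k = 4 = 100_2 (binary, LSB first: 001)
Double-and-add from P = (27, 36):
  bit 0 = 0: acc unchanged = O
  bit 1 = 0: acc unchanged = O
  bit 2 = 1: acc = O + (11, 33) = (11, 33)

4P = (11, 33)


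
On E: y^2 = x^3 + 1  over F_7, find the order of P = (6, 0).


Compute successive multiples of P until we hit O:
  1P = (6, 0)
  2P = O

ord(P) = 2


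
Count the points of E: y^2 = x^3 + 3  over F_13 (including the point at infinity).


For each x in F_13, count y with y^2 = x^3 + 0 x + 3 mod 13:
  x = 0: RHS = 3, y in [4, 9]  -> 2 point(s)
  x = 1: RHS = 4, y in [2, 11]  -> 2 point(s)
  x = 3: RHS = 4, y in [2, 11]  -> 2 point(s)
  x = 9: RHS = 4, y in [2, 11]  -> 2 point(s)
Affine points: 8. Add the point at infinity: total = 9.

#E(F_13) = 9


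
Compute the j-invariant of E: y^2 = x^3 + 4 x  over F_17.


Delta = -16(4 a^3 + 27 b^2) mod 17 = 1
-1728 * (4 a)^3 = -1728 * (4*4)^3 mod 17 = 11
j = 11 * 1^(-1) mod 17 = 11

j = 11 (mod 17)


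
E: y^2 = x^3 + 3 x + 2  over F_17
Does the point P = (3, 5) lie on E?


Check whether y^2 = x^3 + 3 x + 2 (mod 17) for (x, y) = (3, 5).
LHS: y^2 = 5^2 mod 17 = 8
RHS: x^3 + 3 x + 2 = 3^3 + 3*3 + 2 mod 17 = 4
LHS != RHS

No, not on the curve


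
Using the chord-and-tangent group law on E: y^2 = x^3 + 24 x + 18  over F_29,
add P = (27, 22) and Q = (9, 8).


P != Q, so use the chord formula.
s = (y2 - y1) / (x2 - x1) = (15) / (11) mod 29 = 4
x3 = s^2 - x1 - x2 mod 29 = 4^2 - 27 - 9 = 9
y3 = s (x1 - x3) - y1 mod 29 = 4 * (27 - 9) - 22 = 21

P + Q = (9, 21)


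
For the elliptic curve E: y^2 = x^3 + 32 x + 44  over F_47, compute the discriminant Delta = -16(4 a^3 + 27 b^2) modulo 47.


4 a^3 + 27 b^2 = 4*32^3 + 27*44^2 = 131072 + 52272 = 183344
Delta = -16 * (183344) = -2933504
Delta mod 47 = 1

Delta = 1 (mod 47)


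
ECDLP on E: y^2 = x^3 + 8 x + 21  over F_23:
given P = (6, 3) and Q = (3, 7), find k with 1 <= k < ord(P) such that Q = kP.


Enumerate multiples of P until we hit Q = (3, 7):
  1P = (6, 3)
  2P = (4, 5)
  3P = (14, 5)
  4P = (16, 6)
  5P = (5, 18)
  6P = (7, 12)
  7P = (22, 14)
  8P = (20, 19)
  9P = (3, 7)
Match found at i = 9.

k = 9


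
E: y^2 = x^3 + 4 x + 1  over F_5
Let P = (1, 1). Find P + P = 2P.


Doubling: s = (3 x1^2 + a) / (2 y1)
s = (3*1^2 + 4) / (2*1) mod 5 = 1
x3 = s^2 - 2 x1 mod 5 = 1^2 - 2*1 = 4
y3 = s (x1 - x3) - y1 mod 5 = 1 * (1 - 4) - 1 = 1

2P = (4, 1)


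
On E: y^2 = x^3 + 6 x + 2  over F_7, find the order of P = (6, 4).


Compute successive multiples of P until we hit O:
  1P = (6, 4)
  2P = (6, 3)
  3P = O

ord(P) = 3


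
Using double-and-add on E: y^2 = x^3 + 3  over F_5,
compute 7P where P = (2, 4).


k = 7 = 111_2 (binary, LSB first: 111)
Double-and-add from P = (2, 4):
  bit 0 = 1: acc = O + (2, 4) = (2, 4)
  bit 1 = 1: acc = (2, 4) + (2, 1) = O
  bit 2 = 1: acc = O + (2, 4) = (2, 4)

7P = (2, 4)


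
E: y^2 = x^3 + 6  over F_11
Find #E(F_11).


For each x in F_11, count y with y^2 = x^3 + 0 x + 6 mod 11:
  x = 2: RHS = 3, y in [5, 6]  -> 2 point(s)
  x = 3: RHS = 0, y in [0]  -> 1 point(s)
  x = 4: RHS = 4, y in [2, 9]  -> 2 point(s)
  x = 8: RHS = 1, y in [1, 10]  -> 2 point(s)
  x = 9: RHS = 9, y in [3, 8]  -> 2 point(s)
  x = 10: RHS = 5, y in [4, 7]  -> 2 point(s)
Affine points: 11. Add the point at infinity: total = 12.

#E(F_11) = 12


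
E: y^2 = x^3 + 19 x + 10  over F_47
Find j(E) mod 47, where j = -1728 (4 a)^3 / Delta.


Delta = -16(4 a^3 + 27 b^2) mod 47 = 44
-1728 * (4 a)^3 = -1728 * (4*19)^3 mod 47 = 3
j = 3 * 44^(-1) mod 47 = 46

j = 46 (mod 47)


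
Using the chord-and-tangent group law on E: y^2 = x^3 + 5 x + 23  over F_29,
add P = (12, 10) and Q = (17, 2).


P != Q, so use the chord formula.
s = (y2 - y1) / (x2 - x1) = (21) / (5) mod 29 = 10
x3 = s^2 - x1 - x2 mod 29 = 10^2 - 12 - 17 = 13
y3 = s (x1 - x3) - y1 mod 29 = 10 * (12 - 13) - 10 = 9

P + Q = (13, 9)


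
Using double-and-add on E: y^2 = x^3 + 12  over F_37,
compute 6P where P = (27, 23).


k = 6 = 110_2 (binary, LSB first: 011)
Double-and-add from P = (27, 23):
  bit 0 = 0: acc unchanged = O
  bit 1 = 1: acc = O + (17, 2) = (17, 2)
  bit 2 = 1: acc = (17, 2) + (19, 27) = (0, 7)

6P = (0, 7)


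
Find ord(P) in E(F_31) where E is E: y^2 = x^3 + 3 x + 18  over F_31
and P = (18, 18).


Compute successive multiples of P until we hit O:
  1P = (18, 18)
  2P = (14, 18)
  3P = (30, 13)
  4P = (23, 28)
  5P = (25, 30)
  6P = (27, 2)
  7P = (6, 2)
  8P = (26, 23)
  ... (continuing to 37P)
  37P = O

ord(P) = 37


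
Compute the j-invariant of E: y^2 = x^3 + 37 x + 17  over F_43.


Delta = -16(4 a^3 + 27 b^2) mod 43 = 2
-1728 * (4 a)^3 = -1728 * (4*37)^3 mod 43 = 39
j = 39 * 2^(-1) mod 43 = 41

j = 41 (mod 43)


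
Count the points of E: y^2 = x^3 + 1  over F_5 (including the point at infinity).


For each x in F_5, count y with y^2 = x^3 + 0 x + 1 mod 5:
  x = 0: RHS = 1, y in [1, 4]  -> 2 point(s)
  x = 2: RHS = 4, y in [2, 3]  -> 2 point(s)
  x = 4: RHS = 0, y in [0]  -> 1 point(s)
Affine points: 5. Add the point at infinity: total = 6.

#E(F_5) = 6


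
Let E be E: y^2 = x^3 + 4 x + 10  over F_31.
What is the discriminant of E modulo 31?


4 a^3 + 27 b^2 = 4*4^3 + 27*10^2 = 256 + 2700 = 2956
Delta = -16 * (2956) = -47296
Delta mod 31 = 10

Delta = 10 (mod 31)


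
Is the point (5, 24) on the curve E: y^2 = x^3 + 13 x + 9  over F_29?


Check whether y^2 = x^3 + 13 x + 9 (mod 29) for (x, y) = (5, 24).
LHS: y^2 = 24^2 mod 29 = 25
RHS: x^3 + 13 x + 9 = 5^3 + 13*5 + 9 mod 29 = 25
LHS = RHS

Yes, on the curve


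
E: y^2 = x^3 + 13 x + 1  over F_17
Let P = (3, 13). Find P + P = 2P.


Doubling: s = (3 x1^2 + a) / (2 y1)
s = (3*3^2 + 13) / (2*13) mod 17 = 12
x3 = s^2 - 2 x1 mod 17 = 12^2 - 2*3 = 2
y3 = s (x1 - x3) - y1 mod 17 = 12 * (3 - 2) - 13 = 16

2P = (2, 16)


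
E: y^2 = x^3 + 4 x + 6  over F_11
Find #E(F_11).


For each x in F_11, count y with y^2 = x^3 + 4 x + 6 mod 11:
  x = 1: RHS = 0, y in [0]  -> 1 point(s)
  x = 2: RHS = 0, y in [0]  -> 1 point(s)
  x = 3: RHS = 1, y in [1, 10]  -> 2 point(s)
  x = 4: RHS = 9, y in [3, 8]  -> 2 point(s)
  x = 6: RHS = 4, y in [2, 9]  -> 2 point(s)
  x = 7: RHS = 3, y in [5, 6]  -> 2 point(s)
  x = 8: RHS = 0, y in [0]  -> 1 point(s)
  x = 9: RHS = 1, y in [1, 10]  -> 2 point(s)
  x = 10: RHS = 1, y in [1, 10]  -> 2 point(s)
Affine points: 15. Add the point at infinity: total = 16.

#E(F_11) = 16


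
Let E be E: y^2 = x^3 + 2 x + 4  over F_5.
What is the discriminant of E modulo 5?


4 a^3 + 27 b^2 = 4*2^3 + 27*4^2 = 32 + 432 = 464
Delta = -16 * (464) = -7424
Delta mod 5 = 1

Delta = 1 (mod 5)


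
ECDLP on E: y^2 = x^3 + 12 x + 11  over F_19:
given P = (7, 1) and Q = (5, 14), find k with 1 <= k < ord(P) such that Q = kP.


Enumerate multiples of P until we hit Q = (5, 14):
  1P = (7, 1)
  2P = (3, 13)
  3P = (18, 13)
  4P = (1, 9)
  5P = (17, 6)
  6P = (0, 12)
  7P = (4, 16)
  8P = (14, 15)
  9P = (2, 9)
  10P = (8, 12)
  11P = (11, 12)
  12P = (5, 14)
Match found at i = 12.

k = 12


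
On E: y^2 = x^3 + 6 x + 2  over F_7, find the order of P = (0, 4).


Compute successive multiples of P until we hit O:
  1P = (0, 4)
  2P = (1, 4)
  3P = (6, 3)
  4P = (2, 1)
  5P = (2, 6)
  6P = (6, 4)
  7P = (1, 3)
  8P = (0, 3)
  ... (continuing to 9P)
  9P = O

ord(P) = 9


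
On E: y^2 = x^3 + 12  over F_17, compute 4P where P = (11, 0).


k = 4 = 100_2 (binary, LSB first: 001)
Double-and-add from P = (11, 0):
  bit 0 = 0: acc unchanged = O
  bit 1 = 0: acc unchanged = O
  bit 2 = 1: acc = O + O = O

4P = O


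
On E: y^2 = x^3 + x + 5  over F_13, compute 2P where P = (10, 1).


Doubling: s = (3 x1^2 + a) / (2 y1)
s = (3*10^2 + 1) / (2*1) mod 13 = 1
x3 = s^2 - 2 x1 mod 13 = 1^2 - 2*10 = 7
y3 = s (x1 - x3) - y1 mod 13 = 1 * (10 - 7) - 1 = 2

2P = (7, 2)


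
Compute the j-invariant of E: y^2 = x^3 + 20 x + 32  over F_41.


Delta = -16(4 a^3 + 27 b^2) mod 41 = 30
-1728 * (4 a)^3 = -1728 * (4*20)^3 mod 41 = 7
j = 7 * 30^(-1) mod 41 = 18

j = 18 (mod 41)


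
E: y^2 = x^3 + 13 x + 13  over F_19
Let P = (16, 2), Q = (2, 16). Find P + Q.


P != Q, so use the chord formula.
s = (y2 - y1) / (x2 - x1) = (14) / (5) mod 19 = 18
x3 = s^2 - x1 - x2 mod 19 = 18^2 - 16 - 2 = 2
y3 = s (x1 - x3) - y1 mod 19 = 18 * (16 - 2) - 2 = 3

P + Q = (2, 3)


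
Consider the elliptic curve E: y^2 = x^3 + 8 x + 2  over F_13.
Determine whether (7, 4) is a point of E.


Check whether y^2 = x^3 + 8 x + 2 (mod 13) for (x, y) = (7, 4).
LHS: y^2 = 4^2 mod 13 = 3
RHS: x^3 + 8 x + 2 = 7^3 + 8*7 + 2 mod 13 = 11
LHS != RHS

No, not on the curve


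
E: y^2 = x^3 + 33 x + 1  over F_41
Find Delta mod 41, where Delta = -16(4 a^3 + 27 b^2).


4 a^3 + 27 b^2 = 4*33^3 + 27*1^2 = 143748 + 27 = 143775
Delta = -16 * (143775) = -2300400
Delta mod 41 = 28

Delta = 28 (mod 41)


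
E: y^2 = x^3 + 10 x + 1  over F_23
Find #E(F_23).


For each x in F_23, count y with y^2 = x^3 + 10 x + 1 mod 23:
  x = 0: RHS = 1, y in [1, 22]  -> 2 point(s)
  x = 1: RHS = 12, y in [9, 14]  -> 2 point(s)
  x = 2: RHS = 6, y in [11, 12]  -> 2 point(s)
  x = 3: RHS = 12, y in [9, 14]  -> 2 point(s)
  x = 4: RHS = 13, y in [6, 17]  -> 2 point(s)
  x = 6: RHS = 1, y in [1, 22]  -> 2 point(s)
  x = 7: RHS = 0, y in [0]  -> 1 point(s)
  x = 8: RHS = 18, y in [8, 15]  -> 2 point(s)
  x = 11: RHS = 16, y in [4, 19]  -> 2 point(s)
  x = 12: RHS = 9, y in [3, 20]  -> 2 point(s)
  x = 16: RHS = 2, y in [5, 18]  -> 2 point(s)
  x = 17: RHS = 1, y in [1, 22]  -> 2 point(s)
  x = 19: RHS = 12, y in [9, 14]  -> 2 point(s)
  x = 20: RHS = 13, y in [6, 17]  -> 2 point(s)
  x = 22: RHS = 13, y in [6, 17]  -> 2 point(s)
Affine points: 29. Add the point at infinity: total = 30.

#E(F_23) = 30


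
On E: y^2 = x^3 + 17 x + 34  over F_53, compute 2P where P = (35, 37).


Doubling: s = (3 x1^2 + a) / (2 y1)
s = (3*35^2 + 17) / (2*37) mod 53 = 37
x3 = s^2 - 2 x1 mod 53 = 37^2 - 2*35 = 27
y3 = s (x1 - x3) - y1 mod 53 = 37 * (35 - 27) - 37 = 47

2P = (27, 47)


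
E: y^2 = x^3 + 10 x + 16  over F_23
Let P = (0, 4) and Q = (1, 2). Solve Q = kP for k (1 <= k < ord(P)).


Enumerate multiples of P until we hit Q = (1, 2):
  1P = (0, 4)
  2P = (3, 21)
  3P = (1, 21)
  4P = (12, 22)
  5P = (19, 2)
  6P = (10, 14)
  7P = (14, 5)
  8P = (11, 10)
  9P = (18, 5)
  10P = (17, 4)
  11P = (6, 19)
  12P = (6, 4)
  13P = (17, 19)
  14P = (18, 18)
  15P = (11, 13)
  16P = (14, 18)
  17P = (10, 9)
  18P = (19, 21)
  19P = (12, 1)
  20P = (1, 2)
Match found at i = 20.

k = 20


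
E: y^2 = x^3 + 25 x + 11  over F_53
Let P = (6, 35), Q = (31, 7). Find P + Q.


P != Q, so use the chord formula.
s = (y2 - y1) / (x2 - x1) = (25) / (25) mod 53 = 1
x3 = s^2 - x1 - x2 mod 53 = 1^2 - 6 - 31 = 17
y3 = s (x1 - x3) - y1 mod 53 = 1 * (6 - 17) - 35 = 7

P + Q = (17, 7)


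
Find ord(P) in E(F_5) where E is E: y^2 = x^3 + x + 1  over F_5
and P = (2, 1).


Compute successive multiples of P until we hit O:
  1P = (2, 1)
  2P = (2, 4)
  3P = O

ord(P) = 3


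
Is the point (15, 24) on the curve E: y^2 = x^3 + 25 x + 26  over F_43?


Check whether y^2 = x^3 + 25 x + 26 (mod 43) for (x, y) = (15, 24).
LHS: y^2 = 24^2 mod 43 = 17
RHS: x^3 + 25 x + 26 = 15^3 + 25*15 + 26 mod 43 = 35
LHS != RHS

No, not on the curve


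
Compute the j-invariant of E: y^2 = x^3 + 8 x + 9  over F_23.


Delta = -16(4 a^3 + 27 b^2) mod 23 = 21
-1728 * (4 a)^3 = -1728 * (4*8)^3 mod 23 = 21
j = 21 * 21^(-1) mod 23 = 1

j = 1 (mod 23)


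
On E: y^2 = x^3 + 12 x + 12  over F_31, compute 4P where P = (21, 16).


k = 4 = 100_2 (binary, LSB first: 001)
Double-and-add from P = (21, 16):
  bit 0 = 0: acc unchanged = O
  bit 1 = 0: acc unchanged = O
  bit 2 = 1: acc = O + (24, 22) = (24, 22)

4P = (24, 22)


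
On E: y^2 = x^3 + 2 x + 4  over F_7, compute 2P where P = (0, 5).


Doubling: s = (3 x1^2 + a) / (2 y1)
s = (3*0^2 + 2) / (2*5) mod 7 = 3
x3 = s^2 - 2 x1 mod 7 = 3^2 - 2*0 = 2
y3 = s (x1 - x3) - y1 mod 7 = 3 * (0 - 2) - 5 = 3

2P = (2, 3)


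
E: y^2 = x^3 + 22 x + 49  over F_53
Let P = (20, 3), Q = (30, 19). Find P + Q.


P != Q, so use the chord formula.
s = (y2 - y1) / (x2 - x1) = (16) / (10) mod 53 = 44
x3 = s^2 - x1 - x2 mod 53 = 44^2 - 20 - 30 = 31
y3 = s (x1 - x3) - y1 mod 53 = 44 * (20 - 31) - 3 = 43

P + Q = (31, 43)


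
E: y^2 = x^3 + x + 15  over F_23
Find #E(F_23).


For each x in F_23, count y with y^2 = x^3 + 1 x + 15 mod 23:
  x = 2: RHS = 2, y in [5, 18]  -> 2 point(s)
  x = 8: RHS = 6, y in [11, 12]  -> 2 point(s)
  x = 10: RHS = 13, y in [6, 17]  -> 2 point(s)
  x = 11: RHS = 0, y in [0]  -> 1 point(s)
  x = 14: RHS = 13, y in [6, 17]  -> 2 point(s)
  x = 15: RHS = 1, y in [1, 22]  -> 2 point(s)
  x = 17: RHS = 0, y in [0]  -> 1 point(s)
  x = 18: RHS = 0, y in [0]  -> 1 point(s)
  x = 19: RHS = 16, y in [4, 19]  -> 2 point(s)
  x = 20: RHS = 8, y in [10, 13]  -> 2 point(s)
  x = 22: RHS = 13, y in [6, 17]  -> 2 point(s)
Affine points: 19. Add the point at infinity: total = 20.

#E(F_23) = 20


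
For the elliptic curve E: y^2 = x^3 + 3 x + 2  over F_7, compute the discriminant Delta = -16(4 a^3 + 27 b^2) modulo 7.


4 a^3 + 27 b^2 = 4*3^3 + 27*2^2 = 108 + 108 = 216
Delta = -16 * (216) = -3456
Delta mod 7 = 2

Delta = 2 (mod 7)


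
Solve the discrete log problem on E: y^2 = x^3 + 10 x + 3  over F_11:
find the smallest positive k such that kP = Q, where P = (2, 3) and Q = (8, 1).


Enumerate multiples of P until we hit Q = (8, 1):
  1P = (2, 3)
  2P = (7, 8)
  3P = (3, 7)
  4P = (0, 5)
  5P = (10, 5)
  6P = (8, 1)
Match found at i = 6.

k = 6


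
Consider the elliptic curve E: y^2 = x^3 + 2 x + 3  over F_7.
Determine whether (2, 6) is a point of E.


Check whether y^2 = x^3 + 2 x + 3 (mod 7) for (x, y) = (2, 6).
LHS: y^2 = 6^2 mod 7 = 1
RHS: x^3 + 2 x + 3 = 2^3 + 2*2 + 3 mod 7 = 1
LHS = RHS

Yes, on the curve


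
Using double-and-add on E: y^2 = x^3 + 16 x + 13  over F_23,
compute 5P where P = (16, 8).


k = 5 = 101_2 (binary, LSB first: 101)
Double-and-add from P = (16, 8):
  bit 0 = 1: acc = O + (16, 8) = (16, 8)
  bit 1 = 0: acc unchanged = (16, 8)
  bit 2 = 1: acc = (16, 8) + (12, 22) = (13, 16)

5P = (13, 16)


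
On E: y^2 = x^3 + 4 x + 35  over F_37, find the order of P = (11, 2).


Compute successive multiples of P until we hit O:
  1P = (11, 2)
  2P = (4, 2)
  3P = (22, 35)
  4P = (13, 29)
  5P = (1, 22)
  6P = (29, 34)
  7P = (23, 26)
  8P = (7, 6)
  ... (continuing to 34P)
  34P = O

ord(P) = 34


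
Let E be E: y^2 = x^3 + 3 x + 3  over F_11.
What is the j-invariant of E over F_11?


Delta = -16(4 a^3 + 27 b^2) mod 11 = 5
-1728 * (4 a)^3 = -1728 * (4*3)^3 mod 11 = 10
j = 10 * 5^(-1) mod 11 = 2

j = 2 (mod 11)


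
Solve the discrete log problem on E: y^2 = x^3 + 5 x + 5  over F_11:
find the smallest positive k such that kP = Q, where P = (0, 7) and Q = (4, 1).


Enumerate multiples of P until we hit Q = (4, 1):
  1P = (0, 7)
  2P = (4, 1)
Match found at i = 2.

k = 2


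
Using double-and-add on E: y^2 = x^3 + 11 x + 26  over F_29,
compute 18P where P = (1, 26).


k = 18 = 10010_2 (binary, LSB first: 01001)
Double-and-add from P = (1, 26):
  bit 0 = 0: acc unchanged = O
  bit 1 = 1: acc = O + (26, 13) = (26, 13)
  bit 2 = 0: acc unchanged = (26, 13)
  bit 3 = 0: acc unchanged = (26, 13)
  bit 4 = 1: acc = (26, 13) + (10, 18) = (17, 15)

18P = (17, 15)


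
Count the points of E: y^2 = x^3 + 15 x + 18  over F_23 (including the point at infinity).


For each x in F_23, count y with y^2 = x^3 + 15 x + 18 mod 23:
  x = 0: RHS = 18, y in [8, 15]  -> 2 point(s)
  x = 4: RHS = 4, y in [2, 21]  -> 2 point(s)
  x = 6: RHS = 2, y in [5, 18]  -> 2 point(s)
  x = 7: RHS = 6, y in [11, 12]  -> 2 point(s)
  x = 8: RHS = 6, y in [11, 12]  -> 2 point(s)
  x = 9: RHS = 8, y in [10, 13]  -> 2 point(s)
  x = 10: RHS = 18, y in [8, 15]  -> 2 point(s)
  x = 13: RHS = 18, y in [8, 15]  -> 2 point(s)
  x = 18: RHS = 2, y in [5, 18]  -> 2 point(s)
  x = 19: RHS = 9, y in [3, 20]  -> 2 point(s)
  x = 21: RHS = 3, y in [7, 16]  -> 2 point(s)
  x = 22: RHS = 2, y in [5, 18]  -> 2 point(s)
Affine points: 24. Add the point at infinity: total = 25.

#E(F_23) = 25


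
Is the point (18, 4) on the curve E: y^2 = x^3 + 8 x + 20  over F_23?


Check whether y^2 = x^3 + 8 x + 20 (mod 23) for (x, y) = (18, 4).
LHS: y^2 = 4^2 mod 23 = 16
RHS: x^3 + 8 x + 20 = 18^3 + 8*18 + 20 mod 23 = 16
LHS = RHS

Yes, on the curve


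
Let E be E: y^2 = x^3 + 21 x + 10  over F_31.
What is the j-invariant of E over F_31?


Delta = -16(4 a^3 + 27 b^2) mod 31 = 30
-1728 * (4 a)^3 = -1728 * (4*21)^3 mod 31 = 27
j = 27 * 30^(-1) mod 31 = 4

j = 4 (mod 31)


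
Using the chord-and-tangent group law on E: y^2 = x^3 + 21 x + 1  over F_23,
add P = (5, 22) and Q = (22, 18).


P != Q, so use the chord formula.
s = (y2 - y1) / (x2 - x1) = (19) / (17) mod 23 = 16
x3 = s^2 - x1 - x2 mod 23 = 16^2 - 5 - 22 = 22
y3 = s (x1 - x3) - y1 mod 23 = 16 * (5 - 22) - 22 = 5

P + Q = (22, 5)


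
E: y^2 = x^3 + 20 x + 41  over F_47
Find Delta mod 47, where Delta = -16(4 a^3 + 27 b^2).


4 a^3 + 27 b^2 = 4*20^3 + 27*41^2 = 32000 + 45387 = 77387
Delta = -16 * (77387) = -1238192
Delta mod 47 = 23

Delta = 23 (mod 47)


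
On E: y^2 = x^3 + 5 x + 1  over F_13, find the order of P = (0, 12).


Compute successive multiples of P until we hit O:
  1P = (0, 12)
  2P = (3, 2)
  3P = (11, 3)
  4P = (6, 0)
  5P = (11, 10)
  6P = (3, 11)
  7P = (0, 1)
  8P = O

ord(P) = 8


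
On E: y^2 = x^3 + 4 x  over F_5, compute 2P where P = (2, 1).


Doubling: s = (3 x1^2 + a) / (2 y1)
s = (3*2^2 + 4) / (2*1) mod 5 = 3
x3 = s^2 - 2 x1 mod 5 = 3^2 - 2*2 = 0
y3 = s (x1 - x3) - y1 mod 5 = 3 * (2 - 0) - 1 = 0

2P = (0, 0)


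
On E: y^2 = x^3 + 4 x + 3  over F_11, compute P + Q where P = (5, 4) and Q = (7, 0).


P != Q, so use the chord formula.
s = (y2 - y1) / (x2 - x1) = (7) / (2) mod 11 = 9
x3 = s^2 - x1 - x2 mod 11 = 9^2 - 5 - 7 = 3
y3 = s (x1 - x3) - y1 mod 11 = 9 * (5 - 3) - 4 = 3

P + Q = (3, 3)


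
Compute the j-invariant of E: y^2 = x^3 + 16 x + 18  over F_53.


Delta = -16(4 a^3 + 27 b^2) mod 53 = 52
-1728 * (4 a)^3 = -1728 * (4*16)^3 mod 53 = 20
j = 20 * 52^(-1) mod 53 = 33

j = 33 (mod 53)


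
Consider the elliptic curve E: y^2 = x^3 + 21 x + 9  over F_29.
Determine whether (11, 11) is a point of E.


Check whether y^2 = x^3 + 21 x + 9 (mod 29) for (x, y) = (11, 11).
LHS: y^2 = 11^2 mod 29 = 5
RHS: x^3 + 21 x + 9 = 11^3 + 21*11 + 9 mod 29 = 5
LHS = RHS

Yes, on the curve


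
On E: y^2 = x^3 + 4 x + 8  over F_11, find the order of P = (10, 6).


Compute successive multiples of P until we hit O:
  1P = (10, 6)
  2P = (7, 4)
  3P = (3, 6)
  4P = (9, 5)
  5P = (4, 0)
  6P = (9, 6)
  7P = (3, 5)
  8P = (7, 7)
  ... (continuing to 10P)
  10P = O

ord(P) = 10


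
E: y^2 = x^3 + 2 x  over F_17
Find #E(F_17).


For each x in F_17, count y with y^2 = x^3 + 2 x + 0 mod 17:
  x = 0: RHS = 0, y in [0]  -> 1 point(s)
  x = 3: RHS = 16, y in [4, 13]  -> 2 point(s)
  x = 4: RHS = 4, y in [2, 15]  -> 2 point(s)
  x = 5: RHS = 16, y in [4, 13]  -> 2 point(s)
  x = 7: RHS = 0, y in [0]  -> 1 point(s)
  x = 8: RHS = 1, y in [1, 16]  -> 2 point(s)
  x = 9: RHS = 16, y in [4, 13]  -> 2 point(s)
  x = 10: RHS = 0, y in [0]  -> 1 point(s)
  x = 12: RHS = 1, y in [1, 16]  -> 2 point(s)
  x = 13: RHS = 13, y in [8, 9]  -> 2 point(s)
  x = 14: RHS = 1, y in [1, 16]  -> 2 point(s)
Affine points: 19. Add the point at infinity: total = 20.

#E(F_17) = 20


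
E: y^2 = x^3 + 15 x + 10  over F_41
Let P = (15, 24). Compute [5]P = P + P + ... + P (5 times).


k = 5 = 101_2 (binary, LSB first: 101)
Double-and-add from P = (15, 24):
  bit 0 = 1: acc = O + (15, 24) = (15, 24)
  bit 1 = 0: acc unchanged = (15, 24)
  bit 2 = 1: acc = (15, 24) + (12, 27) = (15, 17)

5P = (15, 17)


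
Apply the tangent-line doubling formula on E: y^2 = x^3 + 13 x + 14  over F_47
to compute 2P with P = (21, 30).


Doubling: s = (3 x1^2 + a) / (2 y1)
s = (3*21^2 + 13) / (2*30) mod 47 = 16
x3 = s^2 - 2 x1 mod 47 = 16^2 - 2*21 = 26
y3 = s (x1 - x3) - y1 mod 47 = 16 * (21 - 26) - 30 = 31

2P = (26, 31)


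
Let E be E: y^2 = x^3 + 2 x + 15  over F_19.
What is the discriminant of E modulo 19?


4 a^3 + 27 b^2 = 4*2^3 + 27*15^2 = 32 + 6075 = 6107
Delta = -16 * (6107) = -97712
Delta mod 19 = 5

Delta = 5 (mod 19)


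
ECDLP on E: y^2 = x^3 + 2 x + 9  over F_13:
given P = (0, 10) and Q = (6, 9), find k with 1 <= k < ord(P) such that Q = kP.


Enumerate multiples of P until we hit Q = (6, 9):
  1P = (0, 10)
  2P = (3, 4)
  3P = (1, 5)
  4P = (11, 6)
  5P = (6, 4)
  6P = (8, 11)
  7P = (4, 9)
  8P = (5, 1)
  9P = (5, 12)
  10P = (4, 4)
  11P = (8, 2)
  12P = (6, 9)
Match found at i = 12.

k = 12


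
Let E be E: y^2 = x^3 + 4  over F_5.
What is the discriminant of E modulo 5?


4 a^3 + 27 b^2 = 4*0^3 + 27*4^2 = 0 + 432 = 432
Delta = -16 * (432) = -6912
Delta mod 5 = 3

Delta = 3 (mod 5)


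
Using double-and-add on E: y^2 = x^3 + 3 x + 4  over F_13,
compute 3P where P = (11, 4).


k = 3 = 11_2 (binary, LSB first: 11)
Double-and-add from P = (11, 4):
  bit 0 = 1: acc = O + (11, 4) = (11, 4)
  bit 1 = 1: acc = (11, 4) + (0, 2) = (3, 1)

3P = (3, 1)


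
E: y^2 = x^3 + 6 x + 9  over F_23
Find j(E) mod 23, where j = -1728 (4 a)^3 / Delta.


Delta = -16(4 a^3 + 27 b^2) mod 23 = 13
-1728 * (4 a)^3 = -1728 * (4*6)^3 mod 23 = 20
j = 20 * 13^(-1) mod 23 = 21

j = 21 (mod 23)


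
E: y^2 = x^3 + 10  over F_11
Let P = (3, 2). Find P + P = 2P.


Doubling: s = (3 x1^2 + a) / (2 y1)
s = (3*3^2 + 0) / (2*2) mod 11 = 4
x3 = s^2 - 2 x1 mod 11 = 4^2 - 2*3 = 10
y3 = s (x1 - x3) - y1 mod 11 = 4 * (3 - 10) - 2 = 3

2P = (10, 3)


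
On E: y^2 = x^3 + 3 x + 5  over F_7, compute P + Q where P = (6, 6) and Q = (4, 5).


P != Q, so use the chord formula.
s = (y2 - y1) / (x2 - x1) = (6) / (5) mod 7 = 4
x3 = s^2 - x1 - x2 mod 7 = 4^2 - 6 - 4 = 6
y3 = s (x1 - x3) - y1 mod 7 = 4 * (6 - 6) - 6 = 1

P + Q = (6, 1)


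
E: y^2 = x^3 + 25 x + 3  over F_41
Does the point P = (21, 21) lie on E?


Check whether y^2 = x^3 + 25 x + 3 (mod 41) for (x, y) = (21, 21).
LHS: y^2 = 21^2 mod 41 = 31
RHS: x^3 + 25 x + 3 = 21^3 + 25*21 + 3 mod 41 = 31
LHS = RHS

Yes, on the curve


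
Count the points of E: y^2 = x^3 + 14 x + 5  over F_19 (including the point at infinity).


For each x in F_19, count y with y^2 = x^3 + 14 x + 5 mod 19:
  x = 0: RHS = 5, y in [9, 10]  -> 2 point(s)
  x = 1: RHS = 1, y in [1, 18]  -> 2 point(s)
  x = 3: RHS = 17, y in [6, 13]  -> 2 point(s)
  x = 4: RHS = 11, y in [7, 12]  -> 2 point(s)
  x = 6: RHS = 1, y in [1, 18]  -> 2 point(s)
  x = 7: RHS = 9, y in [3, 16]  -> 2 point(s)
  x = 9: RHS = 5, y in [9, 10]  -> 2 point(s)
  x = 10: RHS = 5, y in [9, 10]  -> 2 point(s)
  x = 12: RHS = 1, y in [1, 18]  -> 2 point(s)
  x = 13: RHS = 9, y in [3, 16]  -> 2 point(s)
  x = 14: RHS = 0, y in [0]  -> 1 point(s)
  x = 17: RHS = 7, y in [8, 11]  -> 2 point(s)
  x = 18: RHS = 9, y in [3, 16]  -> 2 point(s)
Affine points: 25. Add the point at infinity: total = 26.

#E(F_19) = 26


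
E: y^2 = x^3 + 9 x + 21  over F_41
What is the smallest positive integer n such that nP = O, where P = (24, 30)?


Compute successive multiples of P until we hit O:
  1P = (24, 30)
  2P = (11, 4)
  3P = (10, 39)
  4P = (39, 6)
  5P = (15, 13)
  6P = (0, 29)
  7P = (38, 7)
  8P = (25, 39)
  ... (continuing to 44P)
  44P = O

ord(P) = 44


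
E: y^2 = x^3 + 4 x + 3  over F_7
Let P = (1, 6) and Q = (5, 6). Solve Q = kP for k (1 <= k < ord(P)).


Enumerate multiples of P until we hit Q = (5, 6):
  1P = (1, 6)
  2P = (5, 1)
  3P = (3, 0)
  4P = (5, 6)
Match found at i = 4.

k = 4


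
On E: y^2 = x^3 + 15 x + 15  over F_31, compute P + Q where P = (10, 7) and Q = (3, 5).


P != Q, so use the chord formula.
s = (y2 - y1) / (x2 - x1) = (29) / (24) mod 31 = 18
x3 = s^2 - x1 - x2 mod 31 = 18^2 - 10 - 3 = 1
y3 = s (x1 - x3) - y1 mod 31 = 18 * (10 - 1) - 7 = 0

P + Q = (1, 0)


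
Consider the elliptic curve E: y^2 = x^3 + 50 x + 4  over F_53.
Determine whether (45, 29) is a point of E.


Check whether y^2 = x^3 + 50 x + 4 (mod 53) for (x, y) = (45, 29).
LHS: y^2 = 29^2 mod 53 = 46
RHS: x^3 + 50 x + 4 = 45^3 + 50*45 + 4 mod 53 = 46
LHS = RHS

Yes, on the curve


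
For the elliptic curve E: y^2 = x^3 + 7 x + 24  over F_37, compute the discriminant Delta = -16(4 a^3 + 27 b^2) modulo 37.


4 a^3 + 27 b^2 = 4*7^3 + 27*24^2 = 1372 + 15552 = 16924
Delta = -16 * (16924) = -270784
Delta mod 37 = 19

Delta = 19 (mod 37)


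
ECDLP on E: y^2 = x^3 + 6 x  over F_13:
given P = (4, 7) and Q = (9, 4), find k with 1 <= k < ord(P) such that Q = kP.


Enumerate multiples of P until we hit Q = (9, 4):
  1P = (4, 7)
  2P = (9, 9)
  3P = (9, 4)
Match found at i = 3.

k = 3


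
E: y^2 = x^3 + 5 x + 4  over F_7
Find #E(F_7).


For each x in F_7, count y with y^2 = x^3 + 5 x + 4 mod 7:
  x = 0: RHS = 4, y in [2, 5]  -> 2 point(s)
  x = 2: RHS = 1, y in [1, 6]  -> 2 point(s)
  x = 3: RHS = 4, y in [2, 5]  -> 2 point(s)
  x = 4: RHS = 4, y in [2, 5]  -> 2 point(s)
  x = 5: RHS = 0, y in [0]  -> 1 point(s)
Affine points: 9. Add the point at infinity: total = 10.

#E(F_7) = 10


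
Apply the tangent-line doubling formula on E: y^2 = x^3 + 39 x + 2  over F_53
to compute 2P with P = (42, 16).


Doubling: s = (3 x1^2 + a) / (2 y1)
s = (3*42^2 + 39) / (2*16) mod 53 = 49
x3 = s^2 - 2 x1 mod 53 = 49^2 - 2*42 = 38
y3 = s (x1 - x3) - y1 mod 53 = 49 * (42 - 38) - 16 = 21

2P = (38, 21)


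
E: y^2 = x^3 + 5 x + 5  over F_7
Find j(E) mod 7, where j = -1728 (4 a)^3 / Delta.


Delta = -16(4 a^3 + 27 b^2) mod 7 = 2
-1728 * (4 a)^3 = -1728 * (4*5)^3 mod 7 = 6
j = 6 * 2^(-1) mod 7 = 3

j = 3 (mod 7)


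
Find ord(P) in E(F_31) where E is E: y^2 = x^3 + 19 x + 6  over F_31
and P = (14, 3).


Compute successive multiples of P until we hit O:
  1P = (14, 3)
  2P = (12, 3)
  3P = (5, 28)
  4P = (9, 21)
  5P = (16, 29)
  6P = (15, 15)
  7P = (22, 25)
  8P = (20, 27)
  ... (continuing to 27P)
  27P = O

ord(P) = 27


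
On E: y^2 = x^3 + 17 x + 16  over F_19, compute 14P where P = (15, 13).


k = 14 = 1110_2 (binary, LSB first: 0111)
Double-and-add from P = (15, 13):
  bit 0 = 0: acc unchanged = O
  bit 1 = 1: acc = O + (0, 15) = (0, 15)
  bit 2 = 1: acc = (0, 15) + (6, 12) = (18, 13)
  bit 3 = 1: acc = (18, 13) + (5, 13) = (15, 6)

14P = (15, 6)


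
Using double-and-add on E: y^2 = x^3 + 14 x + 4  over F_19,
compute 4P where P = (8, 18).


k = 4 = 100_2 (binary, LSB first: 001)
Double-and-add from P = (8, 18):
  bit 0 = 0: acc unchanged = O
  bit 1 = 0: acc unchanged = O
  bit 2 = 1: acc = O + (10, 2) = (10, 2)

4P = (10, 2)


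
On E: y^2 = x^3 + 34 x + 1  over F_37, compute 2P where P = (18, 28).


Doubling: s = (3 x1^2 + a) / (2 y1)
s = (3*18^2 + 34) / (2*28) mod 37 = 14
x3 = s^2 - 2 x1 mod 37 = 14^2 - 2*18 = 12
y3 = s (x1 - x3) - y1 mod 37 = 14 * (18 - 12) - 28 = 19

2P = (12, 19)


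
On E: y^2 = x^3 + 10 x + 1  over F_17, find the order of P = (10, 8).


Compute successive multiples of P until we hit O:
  1P = (10, 8)
  2P = (13, 4)
  3P = (9, 2)
  4P = (0, 1)
  5P = (8, 7)
  6P = (12, 8)
  7P = (12, 9)
  8P = (8, 10)
  ... (continuing to 13P)
  13P = O

ord(P) = 13


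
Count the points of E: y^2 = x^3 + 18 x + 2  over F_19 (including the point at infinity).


For each x in F_19, count y with y^2 = x^3 + 18 x + 2 mod 19:
  x = 3: RHS = 7, y in [8, 11]  -> 2 point(s)
  x = 4: RHS = 5, y in [9, 10]  -> 2 point(s)
  x = 9: RHS = 0, y in [0]  -> 1 point(s)
  x = 10: RHS = 4, y in [2, 17]  -> 2 point(s)
  x = 11: RHS = 11, y in [7, 12]  -> 2 point(s)
  x = 13: RHS = 1, y in [1, 18]  -> 2 point(s)
  x = 16: RHS = 16, y in [4, 15]  -> 2 point(s)
Affine points: 13. Add the point at infinity: total = 14.

#E(F_19) = 14


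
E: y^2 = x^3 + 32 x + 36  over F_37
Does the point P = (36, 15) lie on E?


Check whether y^2 = x^3 + 32 x + 36 (mod 37) for (x, y) = (36, 15).
LHS: y^2 = 15^2 mod 37 = 3
RHS: x^3 + 32 x + 36 = 36^3 + 32*36 + 36 mod 37 = 3
LHS = RHS

Yes, on the curve


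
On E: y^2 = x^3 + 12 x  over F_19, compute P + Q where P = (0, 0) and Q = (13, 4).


P != Q, so use the chord formula.
s = (y2 - y1) / (x2 - x1) = (4) / (13) mod 19 = 12
x3 = s^2 - x1 - x2 mod 19 = 12^2 - 0 - 13 = 17
y3 = s (x1 - x3) - y1 mod 19 = 12 * (0 - 17) - 0 = 5

P + Q = (17, 5)


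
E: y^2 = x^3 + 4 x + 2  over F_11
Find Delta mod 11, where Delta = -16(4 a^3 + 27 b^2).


4 a^3 + 27 b^2 = 4*4^3 + 27*2^2 = 256 + 108 = 364
Delta = -16 * (364) = -5824
Delta mod 11 = 6

Delta = 6 (mod 11)


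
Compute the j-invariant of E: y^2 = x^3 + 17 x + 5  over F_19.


Delta = -16(4 a^3 + 27 b^2) mod 19 = 10
-1728 * (4 a)^3 = -1728 * (4*17)^3 mod 19 = 1
j = 1 * 10^(-1) mod 19 = 2

j = 2 (mod 19)


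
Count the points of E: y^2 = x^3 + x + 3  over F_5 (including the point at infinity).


For each x in F_5, count y with y^2 = x^3 + 1 x + 3 mod 5:
  x = 1: RHS = 0, y in [0]  -> 1 point(s)
  x = 4: RHS = 1, y in [1, 4]  -> 2 point(s)
Affine points: 3. Add the point at infinity: total = 4.

#E(F_5) = 4


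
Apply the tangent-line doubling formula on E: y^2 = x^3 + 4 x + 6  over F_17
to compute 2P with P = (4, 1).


Doubling: s = (3 x1^2 + a) / (2 y1)
s = (3*4^2 + 4) / (2*1) mod 17 = 9
x3 = s^2 - 2 x1 mod 17 = 9^2 - 2*4 = 5
y3 = s (x1 - x3) - y1 mod 17 = 9 * (4 - 5) - 1 = 7

2P = (5, 7)


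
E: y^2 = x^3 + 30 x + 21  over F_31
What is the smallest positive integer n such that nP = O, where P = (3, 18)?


Compute successive multiples of P until we hit O:
  1P = (3, 18)
  2P = (26, 5)
  3P = (9, 11)
  4P = (4, 9)
  5P = (12, 1)
  6P = (10, 9)
  7P = (7, 27)
  8P = (28, 11)
  ... (continuing to 37P)
  37P = O

ord(P) = 37


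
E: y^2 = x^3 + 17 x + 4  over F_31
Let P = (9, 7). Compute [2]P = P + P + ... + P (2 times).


k = 2 = 10_2 (binary, LSB first: 01)
Double-and-add from P = (9, 7):
  bit 0 = 0: acc unchanged = O
  bit 1 = 1: acc = O + (15, 10) = (15, 10)

2P = (15, 10)


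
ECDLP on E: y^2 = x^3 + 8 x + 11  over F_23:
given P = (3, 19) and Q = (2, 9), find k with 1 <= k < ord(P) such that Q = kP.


Enumerate multiples of P until we hit Q = (2, 9):
  1P = (3, 19)
  2P = (2, 14)
  3P = (20, 11)
  4P = (12, 15)
  5P = (17, 0)
  6P = (12, 8)
  7P = (20, 12)
  8P = (2, 9)
Match found at i = 8.

k = 8


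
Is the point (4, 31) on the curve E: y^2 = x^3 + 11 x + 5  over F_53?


Check whether y^2 = x^3 + 11 x + 5 (mod 53) for (x, y) = (4, 31).
LHS: y^2 = 31^2 mod 53 = 7
RHS: x^3 + 11 x + 5 = 4^3 + 11*4 + 5 mod 53 = 7
LHS = RHS

Yes, on the curve


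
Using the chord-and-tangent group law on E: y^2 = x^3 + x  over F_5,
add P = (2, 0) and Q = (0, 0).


P != Q, so use the chord formula.
s = (y2 - y1) / (x2 - x1) = (0) / (3) mod 5 = 0
x3 = s^2 - x1 - x2 mod 5 = 0^2 - 2 - 0 = 3
y3 = s (x1 - x3) - y1 mod 5 = 0 * (2 - 3) - 0 = 0

P + Q = (3, 0)


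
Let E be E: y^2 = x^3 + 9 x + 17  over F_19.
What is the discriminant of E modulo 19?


4 a^3 + 27 b^2 = 4*9^3 + 27*17^2 = 2916 + 7803 = 10719
Delta = -16 * (10719) = -171504
Delta mod 19 = 9

Delta = 9 (mod 19)


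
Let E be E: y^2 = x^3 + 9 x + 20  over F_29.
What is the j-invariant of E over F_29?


Delta = -16(4 a^3 + 27 b^2) mod 29 = 16
-1728 * (4 a)^3 = -1728 * (4*9)^3 mod 29 = 27
j = 27 * 16^(-1) mod 29 = 18

j = 18 (mod 29)


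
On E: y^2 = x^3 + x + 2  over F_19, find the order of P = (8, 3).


Compute successive multiples of P until we hit O:
  1P = (8, 3)
  2P = (8, 16)
  3P = O

ord(P) = 3


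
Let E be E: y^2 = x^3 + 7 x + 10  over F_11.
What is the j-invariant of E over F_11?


Delta = -16(4 a^3 + 27 b^2) mod 11 = 1
-1728 * (4 a)^3 = -1728 * (4*7)^3 mod 11 = 4
j = 4 * 1^(-1) mod 11 = 4

j = 4 (mod 11)


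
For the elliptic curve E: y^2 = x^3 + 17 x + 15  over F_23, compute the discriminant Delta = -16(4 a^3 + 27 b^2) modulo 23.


4 a^3 + 27 b^2 = 4*17^3 + 27*15^2 = 19652 + 6075 = 25727
Delta = -16 * (25727) = -411632
Delta mod 23 = 22

Delta = 22 (mod 23)


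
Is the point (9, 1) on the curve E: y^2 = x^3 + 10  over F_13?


Check whether y^2 = x^3 + 0 x + 10 (mod 13) for (x, y) = (9, 1).
LHS: y^2 = 1^2 mod 13 = 1
RHS: x^3 + 0 x + 10 = 9^3 + 0*9 + 10 mod 13 = 11
LHS != RHS

No, not on the curve


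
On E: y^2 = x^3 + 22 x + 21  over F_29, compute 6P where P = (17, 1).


k = 6 = 110_2 (binary, LSB first: 011)
Double-and-add from P = (17, 1):
  bit 0 = 0: acc unchanged = O
  bit 1 = 1: acc = O + (20, 14) = (20, 14)
  bit 2 = 1: acc = (20, 14) + (5, 13) = (8, 10)

6P = (8, 10)


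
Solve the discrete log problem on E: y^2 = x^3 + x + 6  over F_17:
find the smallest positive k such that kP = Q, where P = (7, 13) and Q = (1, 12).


Enumerate multiples of P until we hit Q = (1, 12):
  1P = (7, 13)
  2P = (1, 12)
Match found at i = 2.

k = 2


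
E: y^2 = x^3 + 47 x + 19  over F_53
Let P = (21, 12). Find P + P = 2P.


Doubling: s = (3 x1^2 + a) / (2 y1)
s = (3*21^2 + 47) / (2*12) mod 53 = 35
x3 = s^2 - 2 x1 mod 53 = 35^2 - 2*21 = 17
y3 = s (x1 - x3) - y1 mod 53 = 35 * (21 - 17) - 12 = 22

2P = (17, 22)


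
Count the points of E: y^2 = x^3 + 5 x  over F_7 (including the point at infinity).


For each x in F_7, count y with y^2 = x^3 + 5 x + 0 mod 7:
  x = 0: RHS = 0, y in [0]  -> 1 point(s)
  x = 2: RHS = 4, y in [2, 5]  -> 2 point(s)
  x = 3: RHS = 0, y in [0]  -> 1 point(s)
  x = 4: RHS = 0, y in [0]  -> 1 point(s)
  x = 6: RHS = 1, y in [1, 6]  -> 2 point(s)
Affine points: 7. Add the point at infinity: total = 8.

#E(F_7) = 8


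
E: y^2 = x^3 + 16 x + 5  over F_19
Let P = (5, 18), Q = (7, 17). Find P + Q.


P != Q, so use the chord formula.
s = (y2 - y1) / (x2 - x1) = (18) / (2) mod 19 = 9
x3 = s^2 - x1 - x2 mod 19 = 9^2 - 5 - 7 = 12
y3 = s (x1 - x3) - y1 mod 19 = 9 * (5 - 12) - 18 = 14

P + Q = (12, 14)


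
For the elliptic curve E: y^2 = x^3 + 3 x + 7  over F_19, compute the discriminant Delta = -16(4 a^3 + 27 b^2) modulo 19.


4 a^3 + 27 b^2 = 4*3^3 + 27*7^2 = 108 + 1323 = 1431
Delta = -16 * (1431) = -22896
Delta mod 19 = 18

Delta = 18 (mod 19)


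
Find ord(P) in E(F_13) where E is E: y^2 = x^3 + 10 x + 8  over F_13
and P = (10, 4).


Compute successive multiples of P until we hit O:
  1P = (10, 4)
  2P = (2, 7)
  3P = (5, 12)
  4P = (12, 7)
  5P = (3, 0)
  6P = (12, 6)
  7P = (5, 1)
  8P = (2, 6)
  ... (continuing to 10P)
  10P = O

ord(P) = 10


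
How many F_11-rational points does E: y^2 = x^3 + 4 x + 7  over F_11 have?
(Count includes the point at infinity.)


For each x in F_11, count y with y^2 = x^3 + 4 x + 7 mod 11:
  x = 1: RHS = 1, y in [1, 10]  -> 2 point(s)
  x = 2: RHS = 1, y in [1, 10]  -> 2 point(s)
  x = 5: RHS = 9, y in [3, 8]  -> 2 point(s)
  x = 6: RHS = 5, y in [4, 7]  -> 2 point(s)
  x = 7: RHS = 4, y in [2, 9]  -> 2 point(s)
  x = 8: RHS = 1, y in [1, 10]  -> 2 point(s)
Affine points: 12. Add the point at infinity: total = 13.

#E(F_11) = 13


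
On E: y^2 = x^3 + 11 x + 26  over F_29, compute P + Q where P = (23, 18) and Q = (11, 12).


P != Q, so use the chord formula.
s = (y2 - y1) / (x2 - x1) = (23) / (17) mod 29 = 15
x3 = s^2 - x1 - x2 mod 29 = 15^2 - 23 - 11 = 17
y3 = s (x1 - x3) - y1 mod 29 = 15 * (23 - 17) - 18 = 14

P + Q = (17, 14)


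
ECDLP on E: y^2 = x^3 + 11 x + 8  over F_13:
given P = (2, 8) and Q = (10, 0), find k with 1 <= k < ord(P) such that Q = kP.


Enumerate multiples of P until we hit Q = (10, 0):
  1P = (2, 8)
  2P = (10, 0)
Match found at i = 2.

k = 2


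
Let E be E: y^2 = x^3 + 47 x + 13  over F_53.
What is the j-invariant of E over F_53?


Delta = -16(4 a^3 + 27 b^2) mod 53 = 17
-1728 * (4 a)^3 = -1728 * (4*47)^3 mod 53 = 30
j = 30 * 17^(-1) mod 53 = 8

j = 8 (mod 53)


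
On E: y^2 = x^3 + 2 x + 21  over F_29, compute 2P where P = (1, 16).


Doubling: s = (3 x1^2 + a) / (2 y1)
s = (3*1^2 + 2) / (2*16) mod 29 = 21
x3 = s^2 - 2 x1 mod 29 = 21^2 - 2*1 = 4
y3 = s (x1 - x3) - y1 mod 29 = 21 * (1 - 4) - 16 = 8

2P = (4, 8)


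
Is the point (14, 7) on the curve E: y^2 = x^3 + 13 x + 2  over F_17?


Check whether y^2 = x^3 + 13 x + 2 (mod 17) for (x, y) = (14, 7).
LHS: y^2 = 7^2 mod 17 = 15
RHS: x^3 + 13 x + 2 = 14^3 + 13*14 + 2 mod 17 = 4
LHS != RHS

No, not on the curve


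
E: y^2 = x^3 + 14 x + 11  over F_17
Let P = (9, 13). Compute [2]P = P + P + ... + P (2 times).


k = 2 = 10_2 (binary, LSB first: 01)
Double-and-add from P = (9, 13):
  bit 0 = 0: acc unchanged = O
  bit 1 = 1: acc = O + (15, 14) = (15, 14)

2P = (15, 14)


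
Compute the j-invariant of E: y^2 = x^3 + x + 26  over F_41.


Delta = -16(4 a^3 + 27 b^2) mod 41 = 29
-1728 * (4 a)^3 = -1728 * (4*1)^3 mod 41 = 26
j = 26 * 29^(-1) mod 41 = 32

j = 32 (mod 41)


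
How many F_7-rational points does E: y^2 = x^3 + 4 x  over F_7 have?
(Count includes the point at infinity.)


For each x in F_7, count y with y^2 = x^3 + 4 x + 0 mod 7:
  x = 0: RHS = 0, y in [0]  -> 1 point(s)
  x = 2: RHS = 2, y in [3, 4]  -> 2 point(s)
  x = 3: RHS = 4, y in [2, 5]  -> 2 point(s)
  x = 6: RHS = 2, y in [3, 4]  -> 2 point(s)
Affine points: 7. Add the point at infinity: total = 8.

#E(F_7) = 8


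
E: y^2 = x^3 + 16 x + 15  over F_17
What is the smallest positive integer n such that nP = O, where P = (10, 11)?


Compute successive multiples of P until we hit O:
  1P = (10, 11)
  2P = (1, 7)
  3P = (2, 2)
  4P = (6, 2)
  5P = (5, 13)
  6P = (11, 3)
  7P = (9, 15)
  8P = (14, 5)
  ... (continuing to 25P)
  25P = O

ord(P) = 25


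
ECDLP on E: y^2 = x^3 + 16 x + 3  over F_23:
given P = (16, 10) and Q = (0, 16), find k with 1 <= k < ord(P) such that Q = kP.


Enumerate multiples of P until we hit Q = (0, 16):
  1P = (16, 10)
  2P = (17, 6)
  3P = (6, 19)
  4P = (14, 2)
  5P = (9, 18)
  6P = (4, 19)
  7P = (5, 22)
  8P = (3, 3)
  9P = (13, 4)
  10P = (21, 3)
  11P = (22, 3)
  12P = (10, 6)
  13P = (0, 16)
Match found at i = 13.

k = 13


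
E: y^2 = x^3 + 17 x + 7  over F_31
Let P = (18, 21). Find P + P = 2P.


Doubling: s = (3 x1^2 + a) / (2 y1)
s = (3*18^2 + 17) / (2*21) mod 31 = 11
x3 = s^2 - 2 x1 mod 31 = 11^2 - 2*18 = 23
y3 = s (x1 - x3) - y1 mod 31 = 11 * (18 - 23) - 21 = 17

2P = (23, 17)


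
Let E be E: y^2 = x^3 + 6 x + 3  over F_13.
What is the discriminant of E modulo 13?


4 a^3 + 27 b^2 = 4*6^3 + 27*3^2 = 864 + 243 = 1107
Delta = -16 * (1107) = -17712
Delta mod 13 = 7

Delta = 7 (mod 13)


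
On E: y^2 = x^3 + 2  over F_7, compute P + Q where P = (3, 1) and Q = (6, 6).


P != Q, so use the chord formula.
s = (y2 - y1) / (x2 - x1) = (5) / (3) mod 7 = 4
x3 = s^2 - x1 - x2 mod 7 = 4^2 - 3 - 6 = 0
y3 = s (x1 - x3) - y1 mod 7 = 4 * (3 - 0) - 1 = 4

P + Q = (0, 4)


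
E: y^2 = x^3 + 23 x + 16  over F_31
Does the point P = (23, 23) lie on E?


Check whether y^2 = x^3 + 23 x + 16 (mod 31) for (x, y) = (23, 23).
LHS: y^2 = 23^2 mod 31 = 2
RHS: x^3 + 23 x + 16 = 23^3 + 23*23 + 16 mod 31 = 2
LHS = RHS

Yes, on the curve


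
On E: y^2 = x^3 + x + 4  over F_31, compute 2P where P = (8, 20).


k = 2 = 10_2 (binary, LSB first: 01)
Double-and-add from P = (8, 20):
  bit 0 = 0: acc unchanged = O
  bit 1 = 1: acc = O + (29, 5) = (29, 5)

2P = (29, 5)


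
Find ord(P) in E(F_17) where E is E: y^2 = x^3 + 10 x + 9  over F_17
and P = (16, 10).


Compute successive multiples of P until we hit O:
  1P = (16, 10)
  2P = (0, 14)
  3P = (0, 3)
  4P = (16, 7)
  5P = O

ord(P) = 5


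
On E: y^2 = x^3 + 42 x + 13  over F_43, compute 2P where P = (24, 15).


Doubling: s = (3 x1^2 + a) / (2 y1)
s = (3*24^2 + 42) / (2*15) mod 43 = 16
x3 = s^2 - 2 x1 mod 43 = 16^2 - 2*24 = 36
y3 = s (x1 - x3) - y1 mod 43 = 16 * (24 - 36) - 15 = 8

2P = (36, 8)


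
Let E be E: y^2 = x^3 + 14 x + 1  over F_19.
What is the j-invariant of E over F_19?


Delta = -16(4 a^3 + 27 b^2) mod 19 = 6
-1728 * (4 a)^3 = -1728 * (4*14)^3 mod 19 = 18
j = 18 * 6^(-1) mod 19 = 3

j = 3 (mod 19)
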